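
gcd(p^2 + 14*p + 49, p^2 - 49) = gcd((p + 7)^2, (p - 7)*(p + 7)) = p + 7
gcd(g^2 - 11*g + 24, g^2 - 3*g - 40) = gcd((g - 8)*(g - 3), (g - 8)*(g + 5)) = g - 8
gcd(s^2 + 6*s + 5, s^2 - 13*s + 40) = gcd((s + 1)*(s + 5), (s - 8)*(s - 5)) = 1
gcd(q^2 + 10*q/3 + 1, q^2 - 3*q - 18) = q + 3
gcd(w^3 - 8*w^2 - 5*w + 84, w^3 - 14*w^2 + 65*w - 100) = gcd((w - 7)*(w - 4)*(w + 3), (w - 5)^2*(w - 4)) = w - 4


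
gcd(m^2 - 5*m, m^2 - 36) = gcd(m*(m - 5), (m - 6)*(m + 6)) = 1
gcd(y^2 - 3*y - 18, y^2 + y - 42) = y - 6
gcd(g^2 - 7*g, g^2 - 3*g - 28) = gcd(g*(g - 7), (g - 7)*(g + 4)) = g - 7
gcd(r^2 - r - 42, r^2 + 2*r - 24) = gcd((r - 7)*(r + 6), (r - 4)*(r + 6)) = r + 6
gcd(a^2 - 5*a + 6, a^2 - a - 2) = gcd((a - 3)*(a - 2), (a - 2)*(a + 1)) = a - 2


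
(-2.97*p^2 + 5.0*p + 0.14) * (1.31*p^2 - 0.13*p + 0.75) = -3.8907*p^4 + 6.9361*p^3 - 2.6941*p^2 + 3.7318*p + 0.105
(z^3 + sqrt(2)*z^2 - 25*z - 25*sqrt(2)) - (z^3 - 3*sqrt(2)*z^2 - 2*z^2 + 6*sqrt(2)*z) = 2*z^2 + 4*sqrt(2)*z^2 - 25*z - 6*sqrt(2)*z - 25*sqrt(2)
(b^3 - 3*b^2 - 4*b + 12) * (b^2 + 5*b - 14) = b^5 + 2*b^4 - 33*b^3 + 34*b^2 + 116*b - 168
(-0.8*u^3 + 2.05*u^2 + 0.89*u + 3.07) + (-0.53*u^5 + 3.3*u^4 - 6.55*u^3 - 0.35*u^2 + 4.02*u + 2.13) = -0.53*u^5 + 3.3*u^4 - 7.35*u^3 + 1.7*u^2 + 4.91*u + 5.2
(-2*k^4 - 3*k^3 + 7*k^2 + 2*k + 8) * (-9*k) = 18*k^5 + 27*k^4 - 63*k^3 - 18*k^2 - 72*k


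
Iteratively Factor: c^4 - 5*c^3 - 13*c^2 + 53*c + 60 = (c - 5)*(c^3 - 13*c - 12) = (c - 5)*(c + 1)*(c^2 - c - 12) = (c - 5)*(c - 4)*(c + 1)*(c + 3)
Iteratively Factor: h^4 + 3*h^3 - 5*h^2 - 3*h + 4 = (h - 1)*(h^3 + 4*h^2 - h - 4) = (h - 1)*(h + 1)*(h^2 + 3*h - 4) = (h - 1)^2*(h + 1)*(h + 4)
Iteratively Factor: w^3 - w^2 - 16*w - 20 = (w + 2)*(w^2 - 3*w - 10) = (w + 2)^2*(w - 5)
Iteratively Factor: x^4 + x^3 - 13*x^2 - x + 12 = (x - 3)*(x^3 + 4*x^2 - x - 4) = (x - 3)*(x + 1)*(x^2 + 3*x - 4) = (x - 3)*(x + 1)*(x + 4)*(x - 1)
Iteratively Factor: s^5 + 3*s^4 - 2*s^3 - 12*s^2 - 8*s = (s)*(s^4 + 3*s^3 - 2*s^2 - 12*s - 8) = s*(s + 2)*(s^3 + s^2 - 4*s - 4) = s*(s - 2)*(s + 2)*(s^2 + 3*s + 2) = s*(s - 2)*(s + 1)*(s + 2)*(s + 2)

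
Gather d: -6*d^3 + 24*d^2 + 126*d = -6*d^3 + 24*d^2 + 126*d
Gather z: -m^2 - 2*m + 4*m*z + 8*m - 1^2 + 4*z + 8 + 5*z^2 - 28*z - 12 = -m^2 + 6*m + 5*z^2 + z*(4*m - 24) - 5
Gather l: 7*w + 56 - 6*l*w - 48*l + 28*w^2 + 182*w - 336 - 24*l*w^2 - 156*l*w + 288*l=l*(-24*w^2 - 162*w + 240) + 28*w^2 + 189*w - 280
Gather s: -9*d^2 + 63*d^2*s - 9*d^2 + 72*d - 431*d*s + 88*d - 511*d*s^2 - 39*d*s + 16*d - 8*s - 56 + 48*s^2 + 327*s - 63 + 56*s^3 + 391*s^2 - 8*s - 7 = -18*d^2 + 176*d + 56*s^3 + s^2*(439 - 511*d) + s*(63*d^2 - 470*d + 311) - 126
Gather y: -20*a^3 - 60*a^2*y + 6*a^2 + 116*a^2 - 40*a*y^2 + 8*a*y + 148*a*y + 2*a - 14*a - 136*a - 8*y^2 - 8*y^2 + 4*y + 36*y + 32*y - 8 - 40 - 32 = -20*a^3 + 122*a^2 - 148*a + y^2*(-40*a - 16) + y*(-60*a^2 + 156*a + 72) - 80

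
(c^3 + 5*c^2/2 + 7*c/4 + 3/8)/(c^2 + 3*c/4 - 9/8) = (4*c^2 + 4*c + 1)/(4*c - 3)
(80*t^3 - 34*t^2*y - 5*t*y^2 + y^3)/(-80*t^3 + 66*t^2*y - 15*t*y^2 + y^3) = (5*t + y)/(-5*t + y)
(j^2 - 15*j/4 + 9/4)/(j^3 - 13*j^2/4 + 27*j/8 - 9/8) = 2*(j - 3)/(2*j^2 - 5*j + 3)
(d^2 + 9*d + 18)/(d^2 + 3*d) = (d + 6)/d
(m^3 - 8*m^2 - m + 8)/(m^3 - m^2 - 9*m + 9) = (m^2 - 7*m - 8)/(m^2 - 9)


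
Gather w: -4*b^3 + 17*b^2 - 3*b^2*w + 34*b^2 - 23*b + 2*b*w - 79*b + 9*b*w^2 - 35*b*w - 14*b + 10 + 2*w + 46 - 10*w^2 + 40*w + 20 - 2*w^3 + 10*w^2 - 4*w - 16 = -4*b^3 + 51*b^2 + 9*b*w^2 - 116*b - 2*w^3 + w*(-3*b^2 - 33*b + 38) + 60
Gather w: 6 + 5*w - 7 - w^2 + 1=-w^2 + 5*w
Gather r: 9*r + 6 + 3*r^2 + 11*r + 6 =3*r^2 + 20*r + 12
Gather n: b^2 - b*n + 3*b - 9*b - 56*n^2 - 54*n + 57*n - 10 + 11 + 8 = b^2 - 6*b - 56*n^2 + n*(3 - b) + 9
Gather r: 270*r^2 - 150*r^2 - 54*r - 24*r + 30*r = 120*r^2 - 48*r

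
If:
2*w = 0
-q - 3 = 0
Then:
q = -3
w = 0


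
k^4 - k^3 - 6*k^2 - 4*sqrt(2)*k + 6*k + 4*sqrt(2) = (k - 1)*(k - 2*sqrt(2))*(k + sqrt(2))^2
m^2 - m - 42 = (m - 7)*(m + 6)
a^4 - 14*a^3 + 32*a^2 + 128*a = a*(a - 8)^2*(a + 2)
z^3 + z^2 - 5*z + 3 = (z - 1)^2*(z + 3)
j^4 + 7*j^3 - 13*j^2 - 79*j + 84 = (j - 3)*(j - 1)*(j + 4)*(j + 7)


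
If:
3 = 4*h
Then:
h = 3/4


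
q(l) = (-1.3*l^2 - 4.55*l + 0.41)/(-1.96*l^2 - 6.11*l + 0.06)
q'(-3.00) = -19.37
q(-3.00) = 3.15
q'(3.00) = -0.00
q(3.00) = 0.69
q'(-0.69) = 0.07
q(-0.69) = 0.88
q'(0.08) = 12.02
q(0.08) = -0.09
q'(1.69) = 0.01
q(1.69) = 0.69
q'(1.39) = 0.02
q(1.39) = 0.69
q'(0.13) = 4.08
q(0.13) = 0.27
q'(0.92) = 0.05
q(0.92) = 0.68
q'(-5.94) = -0.04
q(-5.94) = 0.56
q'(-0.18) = 1.61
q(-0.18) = 1.08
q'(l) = (-2.6*l - 4.55)/(-1.96*l^2 - 6.11*l + 0.06) + (3.92*l + 6.11)*(-1.3*l^2 - 4.55*l + 0.41)/(-1.96*l^2 - 6.11*l + 0.06)^2 = (-0.974999999999998*l^2 + 1.4512*l + 2.2321)/(3.8416*l^4 + 23.9512*l^3 + 37.0969*l^2 - 0.7332*l + 0.0036)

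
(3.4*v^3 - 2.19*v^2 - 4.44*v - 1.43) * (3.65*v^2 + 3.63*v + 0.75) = 12.41*v^5 + 4.3485*v^4 - 21.6057*v^3 - 22.9792*v^2 - 8.5209*v - 1.0725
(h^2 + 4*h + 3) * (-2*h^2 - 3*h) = -2*h^4 - 11*h^3 - 18*h^2 - 9*h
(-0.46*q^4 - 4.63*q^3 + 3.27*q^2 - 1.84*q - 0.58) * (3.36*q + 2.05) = -1.5456*q^5 - 16.4998*q^4 + 1.4957*q^3 + 0.521099999999999*q^2 - 5.7208*q - 1.189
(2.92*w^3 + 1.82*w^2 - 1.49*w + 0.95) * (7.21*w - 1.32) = 21.0532*w^4 + 9.2678*w^3 - 13.1453*w^2 + 8.8163*w - 1.254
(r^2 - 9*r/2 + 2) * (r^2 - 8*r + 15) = r^4 - 25*r^3/2 + 53*r^2 - 167*r/2 + 30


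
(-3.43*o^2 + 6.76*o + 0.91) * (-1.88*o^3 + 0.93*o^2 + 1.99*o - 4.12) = 6.4484*o^5 - 15.8987*o^4 - 2.2497*o^3 + 28.4303*o^2 - 26.0403*o - 3.7492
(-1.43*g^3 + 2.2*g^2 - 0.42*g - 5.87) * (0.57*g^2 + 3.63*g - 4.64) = -0.8151*g^5 - 3.9369*g^4 + 14.3818*g^3 - 15.0785*g^2 - 19.3593*g + 27.2368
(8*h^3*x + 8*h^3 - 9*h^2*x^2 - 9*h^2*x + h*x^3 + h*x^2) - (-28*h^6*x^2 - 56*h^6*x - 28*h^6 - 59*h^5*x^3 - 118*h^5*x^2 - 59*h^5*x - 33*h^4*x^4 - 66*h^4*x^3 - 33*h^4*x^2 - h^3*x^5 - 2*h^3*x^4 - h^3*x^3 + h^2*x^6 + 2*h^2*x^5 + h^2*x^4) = 28*h^6*x^2 + 56*h^6*x + 28*h^6 + 59*h^5*x^3 + 118*h^5*x^2 + 59*h^5*x + 33*h^4*x^4 + 66*h^4*x^3 + 33*h^4*x^2 + h^3*x^5 + 2*h^3*x^4 + h^3*x^3 + 8*h^3*x + 8*h^3 - h^2*x^6 - 2*h^2*x^5 - h^2*x^4 - 9*h^2*x^2 - 9*h^2*x + h*x^3 + h*x^2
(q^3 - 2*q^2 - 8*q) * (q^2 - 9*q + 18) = q^5 - 11*q^4 + 28*q^3 + 36*q^2 - 144*q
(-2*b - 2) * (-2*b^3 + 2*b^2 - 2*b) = 4*b^4 + 4*b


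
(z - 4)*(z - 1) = z^2 - 5*z + 4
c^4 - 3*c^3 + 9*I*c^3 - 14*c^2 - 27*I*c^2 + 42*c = c*(c - 3)*(c + 2*I)*(c + 7*I)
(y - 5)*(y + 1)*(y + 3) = y^3 - y^2 - 17*y - 15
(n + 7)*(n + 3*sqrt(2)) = n^2 + 3*sqrt(2)*n + 7*n + 21*sqrt(2)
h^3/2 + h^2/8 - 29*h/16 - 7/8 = (h/2 + 1/4)*(h - 2)*(h + 7/4)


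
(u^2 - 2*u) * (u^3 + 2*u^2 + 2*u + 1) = u^5 - 2*u^3 - 3*u^2 - 2*u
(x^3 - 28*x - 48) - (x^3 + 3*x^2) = -3*x^2 - 28*x - 48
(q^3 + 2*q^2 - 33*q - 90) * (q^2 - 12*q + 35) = q^5 - 10*q^4 - 22*q^3 + 376*q^2 - 75*q - 3150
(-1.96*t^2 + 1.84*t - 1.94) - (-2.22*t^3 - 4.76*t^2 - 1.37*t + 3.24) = 2.22*t^3 + 2.8*t^2 + 3.21*t - 5.18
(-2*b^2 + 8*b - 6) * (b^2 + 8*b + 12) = -2*b^4 - 8*b^3 + 34*b^2 + 48*b - 72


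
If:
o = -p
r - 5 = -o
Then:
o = 5 - r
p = r - 5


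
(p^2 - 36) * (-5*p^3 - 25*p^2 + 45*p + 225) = -5*p^5 - 25*p^4 + 225*p^3 + 1125*p^2 - 1620*p - 8100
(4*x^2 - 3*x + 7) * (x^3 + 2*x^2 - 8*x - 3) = 4*x^5 + 5*x^4 - 31*x^3 + 26*x^2 - 47*x - 21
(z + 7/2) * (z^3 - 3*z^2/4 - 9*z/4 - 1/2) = z^4 + 11*z^3/4 - 39*z^2/8 - 67*z/8 - 7/4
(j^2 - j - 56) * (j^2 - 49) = j^4 - j^3 - 105*j^2 + 49*j + 2744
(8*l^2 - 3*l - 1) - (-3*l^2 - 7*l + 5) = 11*l^2 + 4*l - 6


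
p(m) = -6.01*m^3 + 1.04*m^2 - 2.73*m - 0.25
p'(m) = -18.03*m^2 + 2.08*m - 2.73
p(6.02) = -1290.18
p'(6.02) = -643.62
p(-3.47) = 272.85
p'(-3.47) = -227.05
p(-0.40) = 1.39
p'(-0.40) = -6.45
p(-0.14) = 0.17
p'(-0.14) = -3.37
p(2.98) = -158.20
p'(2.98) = -156.65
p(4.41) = -507.52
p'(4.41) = -344.21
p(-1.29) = 17.90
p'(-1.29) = -35.42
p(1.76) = -34.60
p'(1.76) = -54.92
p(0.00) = -0.25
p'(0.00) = -2.73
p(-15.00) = 20558.45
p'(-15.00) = -4090.68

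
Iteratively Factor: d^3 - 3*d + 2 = (d + 2)*(d^2 - 2*d + 1) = (d - 1)*(d + 2)*(d - 1)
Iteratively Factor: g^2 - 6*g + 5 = (g - 5)*(g - 1)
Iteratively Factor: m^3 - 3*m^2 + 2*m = (m - 1)*(m^2 - 2*m) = (m - 2)*(m - 1)*(m)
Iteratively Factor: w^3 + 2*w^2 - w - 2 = (w - 1)*(w^2 + 3*w + 2) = (w - 1)*(w + 2)*(w + 1)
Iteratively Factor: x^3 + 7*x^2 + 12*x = (x + 4)*(x^2 + 3*x) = (x + 3)*(x + 4)*(x)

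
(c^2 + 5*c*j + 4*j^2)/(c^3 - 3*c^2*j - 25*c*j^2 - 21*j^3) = (c + 4*j)/(c^2 - 4*c*j - 21*j^2)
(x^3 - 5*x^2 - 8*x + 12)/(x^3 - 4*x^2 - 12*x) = (x - 1)/x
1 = 1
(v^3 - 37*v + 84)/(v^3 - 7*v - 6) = (-v^3 + 37*v - 84)/(-v^3 + 7*v + 6)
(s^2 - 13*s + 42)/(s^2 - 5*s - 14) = (s - 6)/(s + 2)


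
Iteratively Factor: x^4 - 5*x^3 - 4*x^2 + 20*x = (x)*(x^3 - 5*x^2 - 4*x + 20) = x*(x - 2)*(x^2 - 3*x - 10) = x*(x - 2)*(x + 2)*(x - 5)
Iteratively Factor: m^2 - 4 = (m + 2)*(m - 2)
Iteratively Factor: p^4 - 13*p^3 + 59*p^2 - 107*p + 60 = (p - 3)*(p^3 - 10*p^2 + 29*p - 20) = (p - 3)*(p - 1)*(p^2 - 9*p + 20) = (p - 5)*(p - 3)*(p - 1)*(p - 4)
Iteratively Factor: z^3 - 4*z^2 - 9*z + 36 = (z - 4)*(z^2 - 9) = (z - 4)*(z + 3)*(z - 3)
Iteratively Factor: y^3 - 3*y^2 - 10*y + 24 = (y - 4)*(y^2 + y - 6) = (y - 4)*(y - 2)*(y + 3)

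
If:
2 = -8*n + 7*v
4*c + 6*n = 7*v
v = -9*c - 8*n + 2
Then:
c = 76/191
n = -39/191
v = 10/191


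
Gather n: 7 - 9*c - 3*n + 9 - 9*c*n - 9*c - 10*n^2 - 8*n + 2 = -18*c - 10*n^2 + n*(-9*c - 11) + 18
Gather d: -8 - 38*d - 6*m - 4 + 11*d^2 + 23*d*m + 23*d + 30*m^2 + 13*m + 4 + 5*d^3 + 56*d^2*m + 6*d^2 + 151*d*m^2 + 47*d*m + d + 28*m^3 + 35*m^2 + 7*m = 5*d^3 + d^2*(56*m + 17) + d*(151*m^2 + 70*m - 14) + 28*m^3 + 65*m^2 + 14*m - 8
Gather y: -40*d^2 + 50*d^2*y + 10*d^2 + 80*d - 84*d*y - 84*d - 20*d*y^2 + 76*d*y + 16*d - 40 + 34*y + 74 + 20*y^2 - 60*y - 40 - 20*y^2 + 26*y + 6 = -30*d^2 - 20*d*y^2 + 12*d + y*(50*d^2 - 8*d)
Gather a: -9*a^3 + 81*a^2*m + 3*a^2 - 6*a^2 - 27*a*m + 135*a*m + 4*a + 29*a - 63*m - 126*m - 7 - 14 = -9*a^3 + a^2*(81*m - 3) + a*(108*m + 33) - 189*m - 21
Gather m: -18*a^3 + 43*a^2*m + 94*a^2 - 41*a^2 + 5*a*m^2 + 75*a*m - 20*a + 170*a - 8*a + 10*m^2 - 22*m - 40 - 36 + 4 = -18*a^3 + 53*a^2 + 142*a + m^2*(5*a + 10) + m*(43*a^2 + 75*a - 22) - 72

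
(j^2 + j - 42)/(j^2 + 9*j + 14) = (j - 6)/(j + 2)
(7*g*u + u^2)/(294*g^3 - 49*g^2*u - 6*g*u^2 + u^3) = u/(42*g^2 - 13*g*u + u^2)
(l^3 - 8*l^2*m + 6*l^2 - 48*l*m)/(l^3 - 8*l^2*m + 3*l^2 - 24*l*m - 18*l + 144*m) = l/(l - 3)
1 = 1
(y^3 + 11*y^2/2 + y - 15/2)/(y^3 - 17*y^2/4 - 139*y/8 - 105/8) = 4*(y^2 + 4*y - 5)/(4*y^2 - 23*y - 35)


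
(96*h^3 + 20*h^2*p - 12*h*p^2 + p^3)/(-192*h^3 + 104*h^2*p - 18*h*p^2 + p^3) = (2*h + p)/(-4*h + p)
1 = 1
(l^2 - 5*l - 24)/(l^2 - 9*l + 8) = (l + 3)/(l - 1)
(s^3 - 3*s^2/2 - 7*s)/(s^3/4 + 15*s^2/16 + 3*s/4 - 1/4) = 8*s*(2*s - 7)/(4*s^2 + 7*s - 2)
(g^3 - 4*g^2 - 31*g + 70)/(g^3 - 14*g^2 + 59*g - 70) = (g + 5)/(g - 5)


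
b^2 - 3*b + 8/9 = (b - 8/3)*(b - 1/3)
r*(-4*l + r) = -4*l*r + r^2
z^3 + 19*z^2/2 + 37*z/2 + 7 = (z + 1/2)*(z + 2)*(z + 7)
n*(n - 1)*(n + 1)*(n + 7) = n^4 + 7*n^3 - n^2 - 7*n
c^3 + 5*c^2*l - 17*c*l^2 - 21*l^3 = (c - 3*l)*(c + l)*(c + 7*l)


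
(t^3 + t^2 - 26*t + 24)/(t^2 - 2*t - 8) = (t^2 + 5*t - 6)/(t + 2)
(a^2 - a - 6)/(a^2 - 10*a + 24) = (a^2 - a - 6)/(a^2 - 10*a + 24)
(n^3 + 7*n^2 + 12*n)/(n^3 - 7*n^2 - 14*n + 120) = n*(n + 3)/(n^2 - 11*n + 30)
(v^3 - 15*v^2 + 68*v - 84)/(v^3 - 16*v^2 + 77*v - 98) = (v - 6)/(v - 7)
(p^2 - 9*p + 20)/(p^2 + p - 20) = (p - 5)/(p + 5)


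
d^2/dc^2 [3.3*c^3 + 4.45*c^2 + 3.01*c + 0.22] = 19.8*c + 8.9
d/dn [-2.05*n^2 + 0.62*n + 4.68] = 0.62 - 4.1*n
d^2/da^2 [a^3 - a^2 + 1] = 6*a - 2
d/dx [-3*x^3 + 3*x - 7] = 3 - 9*x^2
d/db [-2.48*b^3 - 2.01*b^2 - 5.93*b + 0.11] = -7.44*b^2 - 4.02*b - 5.93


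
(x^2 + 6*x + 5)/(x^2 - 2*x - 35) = (x + 1)/(x - 7)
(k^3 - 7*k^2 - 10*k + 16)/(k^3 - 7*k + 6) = (k^2 - 6*k - 16)/(k^2 + k - 6)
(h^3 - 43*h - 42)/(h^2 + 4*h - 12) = (h^2 - 6*h - 7)/(h - 2)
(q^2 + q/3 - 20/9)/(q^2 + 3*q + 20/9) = (3*q - 4)/(3*q + 4)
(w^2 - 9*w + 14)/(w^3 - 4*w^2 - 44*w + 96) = (w - 7)/(w^2 - 2*w - 48)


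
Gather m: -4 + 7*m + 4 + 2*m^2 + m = 2*m^2 + 8*m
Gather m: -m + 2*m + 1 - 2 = m - 1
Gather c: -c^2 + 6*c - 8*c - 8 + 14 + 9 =-c^2 - 2*c + 15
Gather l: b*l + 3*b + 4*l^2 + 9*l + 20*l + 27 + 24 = 3*b + 4*l^2 + l*(b + 29) + 51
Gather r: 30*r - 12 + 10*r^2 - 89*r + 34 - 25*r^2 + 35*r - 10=-15*r^2 - 24*r + 12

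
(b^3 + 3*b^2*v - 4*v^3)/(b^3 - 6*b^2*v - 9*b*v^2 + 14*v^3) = (-b - 2*v)/(-b + 7*v)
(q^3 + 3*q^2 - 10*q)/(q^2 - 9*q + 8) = q*(q^2 + 3*q - 10)/(q^2 - 9*q + 8)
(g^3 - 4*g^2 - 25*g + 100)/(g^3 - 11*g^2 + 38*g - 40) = (g + 5)/(g - 2)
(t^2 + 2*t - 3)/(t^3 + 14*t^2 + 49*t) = (t^2 + 2*t - 3)/(t*(t^2 + 14*t + 49))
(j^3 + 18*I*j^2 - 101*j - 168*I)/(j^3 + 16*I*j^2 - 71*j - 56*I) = (j + 3*I)/(j + I)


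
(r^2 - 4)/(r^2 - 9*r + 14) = (r + 2)/(r - 7)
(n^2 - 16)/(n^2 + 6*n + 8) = (n - 4)/(n + 2)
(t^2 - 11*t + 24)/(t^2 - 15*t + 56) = (t - 3)/(t - 7)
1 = 1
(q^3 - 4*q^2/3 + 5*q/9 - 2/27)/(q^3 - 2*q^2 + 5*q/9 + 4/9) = (27*q^3 - 36*q^2 + 15*q - 2)/(3*(9*q^3 - 18*q^2 + 5*q + 4))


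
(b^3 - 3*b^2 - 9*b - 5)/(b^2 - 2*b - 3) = (b^2 - 4*b - 5)/(b - 3)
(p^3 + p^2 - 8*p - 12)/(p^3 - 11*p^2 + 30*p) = (p^3 + p^2 - 8*p - 12)/(p*(p^2 - 11*p + 30))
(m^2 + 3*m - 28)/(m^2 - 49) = (m - 4)/(m - 7)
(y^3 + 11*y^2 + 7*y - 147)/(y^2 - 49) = (y^2 + 4*y - 21)/(y - 7)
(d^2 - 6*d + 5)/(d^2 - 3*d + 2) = (d - 5)/(d - 2)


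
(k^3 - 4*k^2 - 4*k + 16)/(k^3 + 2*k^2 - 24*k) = (k^2 - 4)/(k*(k + 6))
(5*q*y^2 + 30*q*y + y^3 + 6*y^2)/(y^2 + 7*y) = (5*q*y + 30*q + y^2 + 6*y)/(y + 7)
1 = 1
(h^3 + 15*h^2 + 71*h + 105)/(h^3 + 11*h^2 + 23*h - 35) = (h + 3)/(h - 1)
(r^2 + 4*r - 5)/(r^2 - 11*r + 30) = (r^2 + 4*r - 5)/(r^2 - 11*r + 30)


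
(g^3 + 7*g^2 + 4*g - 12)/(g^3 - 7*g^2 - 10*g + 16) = (g + 6)/(g - 8)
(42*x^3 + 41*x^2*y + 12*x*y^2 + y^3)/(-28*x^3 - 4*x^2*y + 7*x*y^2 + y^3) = (-3*x - y)/(2*x - y)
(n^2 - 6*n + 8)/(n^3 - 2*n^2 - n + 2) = (n - 4)/(n^2 - 1)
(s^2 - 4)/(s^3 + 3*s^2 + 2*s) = (s - 2)/(s*(s + 1))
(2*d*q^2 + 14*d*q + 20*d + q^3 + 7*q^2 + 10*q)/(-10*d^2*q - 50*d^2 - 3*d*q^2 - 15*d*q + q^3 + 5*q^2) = (q + 2)/(-5*d + q)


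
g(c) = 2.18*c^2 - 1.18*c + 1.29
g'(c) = 4.36*c - 1.18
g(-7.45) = 131.08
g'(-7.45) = -33.66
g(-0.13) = 1.48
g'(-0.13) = -1.75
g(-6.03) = 87.67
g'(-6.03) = -27.47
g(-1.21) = 5.91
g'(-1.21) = -6.46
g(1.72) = 5.71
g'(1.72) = 6.32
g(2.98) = 17.13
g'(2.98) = 11.81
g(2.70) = 14.00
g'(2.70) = 10.59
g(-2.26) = 15.09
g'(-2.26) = -11.03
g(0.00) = 1.29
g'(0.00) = -1.18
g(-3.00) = 24.45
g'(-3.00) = -14.26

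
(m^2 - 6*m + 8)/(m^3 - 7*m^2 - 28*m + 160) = (m - 2)/(m^2 - 3*m - 40)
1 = 1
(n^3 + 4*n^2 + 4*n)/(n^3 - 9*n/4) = 4*(n^2 + 4*n + 4)/(4*n^2 - 9)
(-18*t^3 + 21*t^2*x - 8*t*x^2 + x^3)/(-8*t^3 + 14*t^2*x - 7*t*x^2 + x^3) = (9*t^2 - 6*t*x + x^2)/(4*t^2 - 5*t*x + x^2)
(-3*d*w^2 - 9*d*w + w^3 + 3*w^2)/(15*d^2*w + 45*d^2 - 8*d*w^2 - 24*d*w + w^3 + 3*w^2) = w/(-5*d + w)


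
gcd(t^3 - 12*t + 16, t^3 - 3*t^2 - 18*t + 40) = t^2 + 2*t - 8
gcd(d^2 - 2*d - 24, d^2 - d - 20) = d + 4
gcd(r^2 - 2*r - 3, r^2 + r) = r + 1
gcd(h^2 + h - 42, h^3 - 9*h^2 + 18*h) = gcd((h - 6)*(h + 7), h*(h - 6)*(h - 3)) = h - 6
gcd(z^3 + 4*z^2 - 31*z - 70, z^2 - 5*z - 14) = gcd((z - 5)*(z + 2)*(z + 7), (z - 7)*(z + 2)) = z + 2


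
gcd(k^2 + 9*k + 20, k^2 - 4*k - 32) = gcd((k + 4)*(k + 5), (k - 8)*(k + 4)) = k + 4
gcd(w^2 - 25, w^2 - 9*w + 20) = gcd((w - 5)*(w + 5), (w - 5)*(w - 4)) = w - 5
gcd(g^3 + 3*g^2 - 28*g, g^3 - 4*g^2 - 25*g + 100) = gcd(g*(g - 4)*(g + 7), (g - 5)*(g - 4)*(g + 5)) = g - 4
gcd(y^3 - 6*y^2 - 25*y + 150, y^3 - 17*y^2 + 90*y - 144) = y - 6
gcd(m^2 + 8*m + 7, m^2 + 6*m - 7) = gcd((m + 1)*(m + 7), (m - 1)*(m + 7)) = m + 7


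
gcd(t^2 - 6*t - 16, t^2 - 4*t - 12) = t + 2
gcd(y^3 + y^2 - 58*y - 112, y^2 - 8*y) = y - 8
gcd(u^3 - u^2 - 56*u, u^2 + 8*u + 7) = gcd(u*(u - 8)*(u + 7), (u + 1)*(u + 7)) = u + 7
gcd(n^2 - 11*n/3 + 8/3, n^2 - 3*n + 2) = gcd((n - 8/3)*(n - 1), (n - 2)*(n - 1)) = n - 1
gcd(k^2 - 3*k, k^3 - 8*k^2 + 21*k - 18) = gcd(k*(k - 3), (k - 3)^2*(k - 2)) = k - 3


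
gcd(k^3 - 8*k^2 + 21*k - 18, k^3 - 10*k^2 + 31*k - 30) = k^2 - 5*k + 6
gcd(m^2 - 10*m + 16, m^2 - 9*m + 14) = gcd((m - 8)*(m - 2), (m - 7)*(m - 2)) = m - 2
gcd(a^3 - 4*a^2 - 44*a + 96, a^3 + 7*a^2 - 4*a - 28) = a - 2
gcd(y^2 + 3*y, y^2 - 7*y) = y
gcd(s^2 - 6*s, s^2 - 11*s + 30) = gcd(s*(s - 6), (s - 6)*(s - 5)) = s - 6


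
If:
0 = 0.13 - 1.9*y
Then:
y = 0.07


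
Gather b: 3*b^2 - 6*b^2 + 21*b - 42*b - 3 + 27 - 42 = -3*b^2 - 21*b - 18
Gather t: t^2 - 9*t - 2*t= t^2 - 11*t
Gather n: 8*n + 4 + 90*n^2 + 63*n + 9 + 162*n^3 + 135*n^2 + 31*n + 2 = 162*n^3 + 225*n^2 + 102*n + 15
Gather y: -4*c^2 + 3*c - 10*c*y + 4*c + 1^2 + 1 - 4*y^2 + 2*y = -4*c^2 + 7*c - 4*y^2 + y*(2 - 10*c) + 2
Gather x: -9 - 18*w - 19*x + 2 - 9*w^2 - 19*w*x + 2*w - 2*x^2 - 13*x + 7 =-9*w^2 - 16*w - 2*x^2 + x*(-19*w - 32)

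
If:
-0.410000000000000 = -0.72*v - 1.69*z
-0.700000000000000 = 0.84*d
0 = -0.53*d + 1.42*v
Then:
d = -0.83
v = -0.31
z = 0.38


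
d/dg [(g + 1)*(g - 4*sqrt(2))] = 2*g - 4*sqrt(2) + 1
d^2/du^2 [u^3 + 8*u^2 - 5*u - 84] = 6*u + 16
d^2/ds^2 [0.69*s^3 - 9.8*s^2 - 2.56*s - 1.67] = 4.14*s - 19.6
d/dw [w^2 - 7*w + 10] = 2*w - 7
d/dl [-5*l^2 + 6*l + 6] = 6 - 10*l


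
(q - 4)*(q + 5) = q^2 + q - 20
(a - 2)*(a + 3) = a^2 + a - 6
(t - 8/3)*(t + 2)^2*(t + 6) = t^4 + 22*t^3/3 + 4*t^2/3 - 152*t/3 - 64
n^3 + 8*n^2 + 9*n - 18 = (n - 1)*(n + 3)*(n + 6)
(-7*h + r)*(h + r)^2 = -7*h^3 - 13*h^2*r - 5*h*r^2 + r^3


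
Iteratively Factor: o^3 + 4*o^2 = (o)*(o^2 + 4*o) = o^2*(o + 4)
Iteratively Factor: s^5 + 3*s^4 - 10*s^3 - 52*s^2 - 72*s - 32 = (s + 2)*(s^4 + s^3 - 12*s^2 - 28*s - 16) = (s + 1)*(s + 2)*(s^3 - 12*s - 16) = (s + 1)*(s + 2)^2*(s^2 - 2*s - 8) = (s - 4)*(s + 1)*(s + 2)^2*(s + 2)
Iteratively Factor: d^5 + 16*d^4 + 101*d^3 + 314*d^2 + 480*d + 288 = (d + 2)*(d^4 + 14*d^3 + 73*d^2 + 168*d + 144) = (d + 2)*(d + 4)*(d^3 + 10*d^2 + 33*d + 36) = (d + 2)*(d + 4)^2*(d^2 + 6*d + 9) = (d + 2)*(d + 3)*(d + 4)^2*(d + 3)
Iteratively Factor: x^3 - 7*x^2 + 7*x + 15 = (x - 3)*(x^2 - 4*x - 5) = (x - 3)*(x + 1)*(x - 5)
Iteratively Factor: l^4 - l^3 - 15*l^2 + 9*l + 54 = (l + 3)*(l^3 - 4*l^2 - 3*l + 18) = (l - 3)*(l + 3)*(l^2 - l - 6) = (l - 3)^2*(l + 3)*(l + 2)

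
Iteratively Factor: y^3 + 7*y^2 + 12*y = (y)*(y^2 + 7*y + 12) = y*(y + 3)*(y + 4)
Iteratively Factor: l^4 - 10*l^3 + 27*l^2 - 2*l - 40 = (l - 5)*(l^3 - 5*l^2 + 2*l + 8) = (l - 5)*(l - 4)*(l^2 - l - 2) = (l - 5)*(l - 4)*(l - 2)*(l + 1)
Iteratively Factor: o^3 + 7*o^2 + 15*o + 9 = (o + 3)*(o^2 + 4*o + 3) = (o + 1)*(o + 3)*(o + 3)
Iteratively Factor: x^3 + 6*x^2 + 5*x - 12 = (x - 1)*(x^2 + 7*x + 12) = (x - 1)*(x + 3)*(x + 4)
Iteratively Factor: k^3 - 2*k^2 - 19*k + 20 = (k - 5)*(k^2 + 3*k - 4) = (k - 5)*(k + 4)*(k - 1)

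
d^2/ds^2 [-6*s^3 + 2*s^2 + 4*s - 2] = 4 - 36*s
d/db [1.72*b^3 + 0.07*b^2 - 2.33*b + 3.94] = 5.16*b^2 + 0.14*b - 2.33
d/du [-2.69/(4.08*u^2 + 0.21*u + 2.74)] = (21.9504*u + 0.5649)/(4.08*u^2 + 0.21*u + 2.74)^2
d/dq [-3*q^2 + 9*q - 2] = 9 - 6*q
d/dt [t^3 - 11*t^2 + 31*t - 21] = 3*t^2 - 22*t + 31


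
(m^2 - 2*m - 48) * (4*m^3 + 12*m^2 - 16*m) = 4*m^5 + 4*m^4 - 232*m^3 - 544*m^2 + 768*m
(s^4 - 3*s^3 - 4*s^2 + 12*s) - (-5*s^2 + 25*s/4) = s^4 - 3*s^3 + s^2 + 23*s/4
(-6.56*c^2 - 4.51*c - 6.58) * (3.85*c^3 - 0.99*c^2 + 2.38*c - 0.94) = -25.256*c^5 - 10.8691*c^4 - 36.4809*c^3 + 1.9468*c^2 - 11.421*c + 6.1852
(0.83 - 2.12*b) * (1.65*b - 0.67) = -3.498*b^2 + 2.7899*b - 0.5561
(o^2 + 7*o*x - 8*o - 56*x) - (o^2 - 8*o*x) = 15*o*x - 8*o - 56*x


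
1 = 1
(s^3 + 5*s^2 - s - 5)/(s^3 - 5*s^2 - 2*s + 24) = (s^3 + 5*s^2 - s - 5)/(s^3 - 5*s^2 - 2*s + 24)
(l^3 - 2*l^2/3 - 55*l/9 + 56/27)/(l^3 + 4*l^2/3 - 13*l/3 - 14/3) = (l^2 - 3*l + 8/9)/(l^2 - l - 2)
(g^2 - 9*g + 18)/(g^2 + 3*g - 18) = (g - 6)/(g + 6)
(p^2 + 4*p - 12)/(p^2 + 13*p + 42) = (p - 2)/(p + 7)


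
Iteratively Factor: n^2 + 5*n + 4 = (n + 1)*(n + 4)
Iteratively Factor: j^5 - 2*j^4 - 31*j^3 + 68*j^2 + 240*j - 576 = (j - 3)*(j^4 + j^3 - 28*j^2 - 16*j + 192) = (j - 4)*(j - 3)*(j^3 + 5*j^2 - 8*j - 48) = (j - 4)*(j - 3)*(j + 4)*(j^2 + j - 12) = (j - 4)*(j - 3)^2*(j + 4)*(j + 4)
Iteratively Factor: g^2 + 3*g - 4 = (g - 1)*(g + 4)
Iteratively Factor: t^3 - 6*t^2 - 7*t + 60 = (t + 3)*(t^2 - 9*t + 20) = (t - 4)*(t + 3)*(t - 5)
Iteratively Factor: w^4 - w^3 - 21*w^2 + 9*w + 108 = (w - 3)*(w^3 + 2*w^2 - 15*w - 36) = (w - 3)*(w + 3)*(w^2 - w - 12) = (w - 3)*(w + 3)^2*(w - 4)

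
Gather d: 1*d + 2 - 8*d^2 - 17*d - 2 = -8*d^2 - 16*d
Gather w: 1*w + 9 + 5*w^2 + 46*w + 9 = 5*w^2 + 47*w + 18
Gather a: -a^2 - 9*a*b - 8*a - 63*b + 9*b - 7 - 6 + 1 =-a^2 + a*(-9*b - 8) - 54*b - 12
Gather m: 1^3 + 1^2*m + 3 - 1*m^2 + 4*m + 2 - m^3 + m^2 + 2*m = -m^3 + 7*m + 6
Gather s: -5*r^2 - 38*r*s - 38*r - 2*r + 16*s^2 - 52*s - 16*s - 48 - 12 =-5*r^2 - 40*r + 16*s^2 + s*(-38*r - 68) - 60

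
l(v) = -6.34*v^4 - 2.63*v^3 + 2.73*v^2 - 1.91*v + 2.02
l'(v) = -25.36*v^3 - 7.89*v^2 + 5.46*v - 1.91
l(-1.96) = -57.51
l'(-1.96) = 148.03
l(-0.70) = 4.07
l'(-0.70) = -0.90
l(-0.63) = 3.97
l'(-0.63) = -2.14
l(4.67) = -3230.70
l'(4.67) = -2731.34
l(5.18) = -4864.83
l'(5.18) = -3710.17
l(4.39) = -2531.03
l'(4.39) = -2275.57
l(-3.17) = -520.93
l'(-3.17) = 709.34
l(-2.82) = -312.85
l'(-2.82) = 488.67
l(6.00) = -8695.88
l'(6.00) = -5730.95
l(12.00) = -135638.66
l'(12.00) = -44894.63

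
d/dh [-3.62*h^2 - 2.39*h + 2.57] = -7.24*h - 2.39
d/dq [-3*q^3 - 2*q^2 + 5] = q*(-9*q - 4)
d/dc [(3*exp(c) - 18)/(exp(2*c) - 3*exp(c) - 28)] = 3*(-(exp(c) - 6)*(2*exp(c) - 3) + exp(2*c) - 3*exp(c) - 28)*exp(c)/(-exp(2*c) + 3*exp(c) + 28)^2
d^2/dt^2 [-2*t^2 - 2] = -4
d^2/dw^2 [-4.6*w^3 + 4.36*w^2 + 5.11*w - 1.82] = 8.72 - 27.6*w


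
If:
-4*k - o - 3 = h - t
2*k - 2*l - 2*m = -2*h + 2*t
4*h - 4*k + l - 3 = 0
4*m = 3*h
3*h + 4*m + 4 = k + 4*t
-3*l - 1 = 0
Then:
No Solution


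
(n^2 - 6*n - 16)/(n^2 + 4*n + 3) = (n^2 - 6*n - 16)/(n^2 + 4*n + 3)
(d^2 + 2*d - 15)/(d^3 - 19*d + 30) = 1/(d - 2)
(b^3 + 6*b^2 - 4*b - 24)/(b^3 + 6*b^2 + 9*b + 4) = (b^3 + 6*b^2 - 4*b - 24)/(b^3 + 6*b^2 + 9*b + 4)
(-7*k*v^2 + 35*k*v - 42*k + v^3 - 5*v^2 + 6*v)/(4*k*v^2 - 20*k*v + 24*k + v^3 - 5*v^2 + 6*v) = (-7*k + v)/(4*k + v)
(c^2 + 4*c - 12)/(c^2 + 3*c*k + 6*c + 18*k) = (c - 2)/(c + 3*k)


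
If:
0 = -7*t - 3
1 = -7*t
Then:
No Solution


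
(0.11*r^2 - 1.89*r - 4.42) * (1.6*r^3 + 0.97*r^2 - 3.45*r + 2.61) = 0.176*r^5 - 2.9173*r^4 - 9.2848*r^3 + 2.5202*r^2 + 10.3161*r - 11.5362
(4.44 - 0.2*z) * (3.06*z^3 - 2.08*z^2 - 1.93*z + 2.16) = -0.612*z^4 + 14.0024*z^3 - 8.8492*z^2 - 9.0012*z + 9.5904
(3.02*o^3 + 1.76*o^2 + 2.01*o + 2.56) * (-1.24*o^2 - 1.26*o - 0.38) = -3.7448*o^5 - 5.9876*o^4 - 5.8576*o^3 - 6.3758*o^2 - 3.9894*o - 0.9728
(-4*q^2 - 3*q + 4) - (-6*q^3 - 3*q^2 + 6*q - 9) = 6*q^3 - q^2 - 9*q + 13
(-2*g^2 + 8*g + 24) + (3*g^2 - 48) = g^2 + 8*g - 24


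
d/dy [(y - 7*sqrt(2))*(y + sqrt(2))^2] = 3*y^2 - 10*sqrt(2)*y - 26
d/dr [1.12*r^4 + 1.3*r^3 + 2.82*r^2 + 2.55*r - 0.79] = 4.48*r^3 + 3.9*r^2 + 5.64*r + 2.55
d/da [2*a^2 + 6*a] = 4*a + 6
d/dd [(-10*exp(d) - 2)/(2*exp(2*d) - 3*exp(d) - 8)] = (20*exp(2*d) + 8*exp(d) + 74)*exp(d)/(4*exp(4*d) - 12*exp(3*d) - 23*exp(2*d) + 48*exp(d) + 64)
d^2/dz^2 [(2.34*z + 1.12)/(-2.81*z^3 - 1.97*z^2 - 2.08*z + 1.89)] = (-110.861244*z^5 - 183.844812*z^4 - 90.008692*z^3 - 214.486776*z^2 - 115.500252*z - 36.429344)/(22.188041*z^9 + 46.665951*z^8 + 81.987651*z^7 + 31.960022*z^6 - 2.08646999999999*z^5 - 62.715711*z^4 - 7.35506899999999*z^3 - 3.419577*z^2 + 22.289904*z - 6.751269)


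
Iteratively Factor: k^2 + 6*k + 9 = (k + 3)*(k + 3)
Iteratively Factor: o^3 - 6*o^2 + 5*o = (o - 5)*(o^2 - o) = (o - 5)*(o - 1)*(o)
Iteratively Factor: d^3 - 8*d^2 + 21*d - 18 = (d - 3)*(d^2 - 5*d + 6) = (d - 3)^2*(d - 2)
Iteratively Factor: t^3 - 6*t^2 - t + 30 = (t - 5)*(t^2 - t - 6) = (t - 5)*(t - 3)*(t + 2)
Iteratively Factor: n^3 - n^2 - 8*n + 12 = (n - 2)*(n^2 + n - 6) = (n - 2)^2*(n + 3)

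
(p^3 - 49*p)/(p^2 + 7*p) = p - 7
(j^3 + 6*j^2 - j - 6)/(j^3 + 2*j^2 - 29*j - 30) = (j - 1)/(j - 5)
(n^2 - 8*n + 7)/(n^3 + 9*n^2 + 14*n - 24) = (n - 7)/(n^2 + 10*n + 24)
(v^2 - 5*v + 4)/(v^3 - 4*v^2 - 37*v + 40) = (v - 4)/(v^2 - 3*v - 40)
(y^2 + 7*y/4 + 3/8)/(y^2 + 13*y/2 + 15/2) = (y + 1/4)/(y + 5)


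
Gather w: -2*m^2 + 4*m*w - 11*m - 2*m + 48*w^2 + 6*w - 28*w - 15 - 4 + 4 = -2*m^2 - 13*m + 48*w^2 + w*(4*m - 22) - 15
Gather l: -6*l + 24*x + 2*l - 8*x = -4*l + 16*x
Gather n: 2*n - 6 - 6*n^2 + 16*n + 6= -6*n^2 + 18*n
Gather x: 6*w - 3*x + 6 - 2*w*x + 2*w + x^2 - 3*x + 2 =8*w + x^2 + x*(-2*w - 6) + 8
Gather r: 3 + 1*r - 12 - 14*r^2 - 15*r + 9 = -14*r^2 - 14*r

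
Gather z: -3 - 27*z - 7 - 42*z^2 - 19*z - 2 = -42*z^2 - 46*z - 12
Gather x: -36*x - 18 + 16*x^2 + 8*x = 16*x^2 - 28*x - 18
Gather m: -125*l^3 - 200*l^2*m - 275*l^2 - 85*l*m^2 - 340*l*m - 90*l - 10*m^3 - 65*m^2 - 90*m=-125*l^3 - 275*l^2 - 90*l - 10*m^3 + m^2*(-85*l - 65) + m*(-200*l^2 - 340*l - 90)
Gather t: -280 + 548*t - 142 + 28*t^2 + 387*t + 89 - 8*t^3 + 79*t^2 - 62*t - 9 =-8*t^3 + 107*t^2 + 873*t - 342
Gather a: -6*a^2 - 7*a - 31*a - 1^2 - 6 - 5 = -6*a^2 - 38*a - 12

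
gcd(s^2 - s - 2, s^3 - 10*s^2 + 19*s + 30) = s + 1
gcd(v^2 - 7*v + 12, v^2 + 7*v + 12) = 1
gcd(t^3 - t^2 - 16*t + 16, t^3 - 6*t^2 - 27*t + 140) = t - 4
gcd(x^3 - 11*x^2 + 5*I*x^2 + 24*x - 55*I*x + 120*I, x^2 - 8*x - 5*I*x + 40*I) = x - 8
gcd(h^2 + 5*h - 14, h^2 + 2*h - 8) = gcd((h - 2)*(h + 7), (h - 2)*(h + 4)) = h - 2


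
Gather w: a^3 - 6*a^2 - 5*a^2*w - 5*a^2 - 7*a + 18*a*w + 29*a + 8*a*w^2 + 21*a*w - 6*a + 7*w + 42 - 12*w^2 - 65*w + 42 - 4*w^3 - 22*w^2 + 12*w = a^3 - 11*a^2 + 16*a - 4*w^3 + w^2*(8*a - 34) + w*(-5*a^2 + 39*a - 46) + 84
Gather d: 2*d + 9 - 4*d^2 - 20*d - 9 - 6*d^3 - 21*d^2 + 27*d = -6*d^3 - 25*d^2 + 9*d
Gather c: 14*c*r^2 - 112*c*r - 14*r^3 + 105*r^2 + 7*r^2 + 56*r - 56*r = c*(14*r^2 - 112*r) - 14*r^3 + 112*r^2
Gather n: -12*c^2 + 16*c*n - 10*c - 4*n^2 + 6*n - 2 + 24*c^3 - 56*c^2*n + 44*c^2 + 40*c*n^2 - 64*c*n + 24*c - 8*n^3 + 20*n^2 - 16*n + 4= 24*c^3 + 32*c^2 + 14*c - 8*n^3 + n^2*(40*c + 16) + n*(-56*c^2 - 48*c - 10) + 2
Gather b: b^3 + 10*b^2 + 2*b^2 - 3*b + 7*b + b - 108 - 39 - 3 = b^3 + 12*b^2 + 5*b - 150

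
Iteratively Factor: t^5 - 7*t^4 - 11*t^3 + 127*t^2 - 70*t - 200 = (t + 4)*(t^4 - 11*t^3 + 33*t^2 - 5*t - 50) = (t - 5)*(t + 4)*(t^3 - 6*t^2 + 3*t + 10) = (t - 5)*(t - 2)*(t + 4)*(t^2 - 4*t - 5) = (t - 5)^2*(t - 2)*(t + 4)*(t + 1)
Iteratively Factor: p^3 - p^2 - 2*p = (p + 1)*(p^2 - 2*p) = p*(p + 1)*(p - 2)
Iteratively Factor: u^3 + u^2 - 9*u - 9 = (u + 3)*(u^2 - 2*u - 3) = (u - 3)*(u + 3)*(u + 1)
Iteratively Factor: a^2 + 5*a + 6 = (a + 2)*(a + 3)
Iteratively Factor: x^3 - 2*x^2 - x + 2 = (x + 1)*(x^2 - 3*x + 2) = (x - 1)*(x + 1)*(x - 2)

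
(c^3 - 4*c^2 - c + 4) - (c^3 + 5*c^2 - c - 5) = 9 - 9*c^2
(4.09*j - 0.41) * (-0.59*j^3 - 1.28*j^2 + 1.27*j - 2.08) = -2.4131*j^4 - 4.9933*j^3 + 5.7191*j^2 - 9.0279*j + 0.8528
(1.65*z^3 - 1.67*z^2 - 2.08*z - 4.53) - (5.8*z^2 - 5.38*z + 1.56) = 1.65*z^3 - 7.47*z^2 + 3.3*z - 6.09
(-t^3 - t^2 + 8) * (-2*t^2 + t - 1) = 2*t^5 + t^4 - 15*t^2 + 8*t - 8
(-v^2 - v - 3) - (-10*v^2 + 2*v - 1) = 9*v^2 - 3*v - 2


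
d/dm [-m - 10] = -1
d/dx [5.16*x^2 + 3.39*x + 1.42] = 10.32*x + 3.39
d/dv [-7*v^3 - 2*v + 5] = -21*v^2 - 2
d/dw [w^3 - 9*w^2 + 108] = 3*w*(w - 6)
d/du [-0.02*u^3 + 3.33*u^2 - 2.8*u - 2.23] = -0.06*u^2 + 6.66*u - 2.8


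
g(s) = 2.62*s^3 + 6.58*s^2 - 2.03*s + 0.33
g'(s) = 7.86*s^2 + 13.16*s - 2.03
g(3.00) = 124.20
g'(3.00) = 108.19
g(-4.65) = -111.38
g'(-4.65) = 106.73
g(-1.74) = 9.98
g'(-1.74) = -1.13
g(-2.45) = 6.27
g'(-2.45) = 12.91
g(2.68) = 92.58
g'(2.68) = 89.69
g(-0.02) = 0.37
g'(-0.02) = -2.29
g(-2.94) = -3.41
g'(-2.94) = 27.22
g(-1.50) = 9.34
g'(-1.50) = -4.08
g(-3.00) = -5.10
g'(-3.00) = 29.23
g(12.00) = 5450.85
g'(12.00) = 1287.73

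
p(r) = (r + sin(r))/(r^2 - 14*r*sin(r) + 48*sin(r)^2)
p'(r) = (r + sin(r))*(14*r*cos(r) - 2*r - 96*sin(r)*cos(r) + 14*sin(r))/(r^2 - 14*r*sin(r) + 48*sin(r)^2)^2 + (cos(r) + 1)/(r^2 - 14*r*sin(r) + 48*sin(r)^2) = (15*r^2*cos(r) - r^2 - 2*r*sin(r) - 48*r*sin(2*r) - 12*cos(r) - 31*cos(2*r) + 12*cos(3*r) + 31)/((r - 8*sin(r))^2*(r - 6*sin(r))^2)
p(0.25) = 0.23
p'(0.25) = -0.90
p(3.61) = 0.07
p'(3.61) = -0.15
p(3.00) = 0.78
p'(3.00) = -6.23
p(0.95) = 0.08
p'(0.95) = -0.03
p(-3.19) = -0.25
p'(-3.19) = -1.14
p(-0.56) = -0.11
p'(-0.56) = -0.16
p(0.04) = 1.43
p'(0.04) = -35.70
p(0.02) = 2.86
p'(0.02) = -142.84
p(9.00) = 0.25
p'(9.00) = -0.62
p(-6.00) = -0.09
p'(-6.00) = 0.16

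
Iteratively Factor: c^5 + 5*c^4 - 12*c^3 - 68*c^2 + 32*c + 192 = (c + 2)*(c^4 + 3*c^3 - 18*c^2 - 32*c + 96) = (c - 3)*(c + 2)*(c^3 + 6*c^2 - 32) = (c - 3)*(c - 2)*(c + 2)*(c^2 + 8*c + 16) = (c - 3)*(c - 2)*(c + 2)*(c + 4)*(c + 4)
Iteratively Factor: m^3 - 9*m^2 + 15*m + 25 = (m + 1)*(m^2 - 10*m + 25) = (m - 5)*(m + 1)*(m - 5)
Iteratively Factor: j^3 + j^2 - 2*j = (j - 1)*(j^2 + 2*j) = j*(j - 1)*(j + 2)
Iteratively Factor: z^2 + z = (z + 1)*(z)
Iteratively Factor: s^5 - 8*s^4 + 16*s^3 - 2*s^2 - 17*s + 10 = (s - 1)*(s^4 - 7*s^3 + 9*s^2 + 7*s - 10) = (s - 1)*(s + 1)*(s^3 - 8*s^2 + 17*s - 10) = (s - 1)^2*(s + 1)*(s^2 - 7*s + 10) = (s - 5)*(s - 1)^2*(s + 1)*(s - 2)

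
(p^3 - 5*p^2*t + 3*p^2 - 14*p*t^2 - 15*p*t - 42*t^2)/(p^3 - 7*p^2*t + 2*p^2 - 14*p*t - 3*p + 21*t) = (p + 2*t)/(p - 1)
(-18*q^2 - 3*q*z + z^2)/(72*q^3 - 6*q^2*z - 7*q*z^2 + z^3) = 1/(-4*q + z)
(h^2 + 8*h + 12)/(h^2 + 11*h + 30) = (h + 2)/(h + 5)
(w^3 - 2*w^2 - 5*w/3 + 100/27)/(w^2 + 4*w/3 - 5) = (w^2 - w/3 - 20/9)/(w + 3)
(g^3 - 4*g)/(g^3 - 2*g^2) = (g + 2)/g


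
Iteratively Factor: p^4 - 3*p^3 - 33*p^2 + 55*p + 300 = (p - 5)*(p^3 + 2*p^2 - 23*p - 60) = (p - 5)*(p + 4)*(p^2 - 2*p - 15) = (p - 5)*(p + 3)*(p + 4)*(p - 5)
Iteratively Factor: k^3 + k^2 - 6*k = (k)*(k^2 + k - 6) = k*(k + 3)*(k - 2)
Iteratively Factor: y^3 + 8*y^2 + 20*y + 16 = (y + 4)*(y^2 + 4*y + 4) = (y + 2)*(y + 4)*(y + 2)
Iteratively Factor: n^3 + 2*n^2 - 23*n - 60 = (n + 3)*(n^2 - n - 20) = (n + 3)*(n + 4)*(n - 5)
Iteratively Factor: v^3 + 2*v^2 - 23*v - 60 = (v + 3)*(v^2 - v - 20) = (v + 3)*(v + 4)*(v - 5)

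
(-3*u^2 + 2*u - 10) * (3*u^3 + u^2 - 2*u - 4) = -9*u^5 + 3*u^4 - 22*u^3 - 2*u^2 + 12*u + 40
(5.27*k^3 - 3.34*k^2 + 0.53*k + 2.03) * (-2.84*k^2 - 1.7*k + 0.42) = -14.9668*k^5 + 0.5266*k^4 + 6.3862*k^3 - 8.069*k^2 - 3.2284*k + 0.8526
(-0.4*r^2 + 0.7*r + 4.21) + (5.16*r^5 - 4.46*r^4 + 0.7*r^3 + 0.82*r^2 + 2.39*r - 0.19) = 5.16*r^5 - 4.46*r^4 + 0.7*r^3 + 0.42*r^2 + 3.09*r + 4.02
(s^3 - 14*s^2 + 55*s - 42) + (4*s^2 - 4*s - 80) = s^3 - 10*s^2 + 51*s - 122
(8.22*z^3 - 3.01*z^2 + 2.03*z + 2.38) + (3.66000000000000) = 8.22*z^3 - 3.01*z^2 + 2.03*z + 6.04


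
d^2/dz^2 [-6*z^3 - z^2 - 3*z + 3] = -36*z - 2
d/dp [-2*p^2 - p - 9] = -4*p - 1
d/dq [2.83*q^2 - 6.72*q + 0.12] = 5.66*q - 6.72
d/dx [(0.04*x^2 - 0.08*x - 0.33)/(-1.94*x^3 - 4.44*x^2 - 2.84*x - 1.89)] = (0.0776*x^4 - 0.3104*x^3 - 2.3894*x^2 - 3.0816*x - 0.786)/(3.7636*x^6 + 17.2272*x^5 + 30.7328*x^4 + 32.5524*x^3 + 24.8488*x^2 + 10.7352*x + 3.5721)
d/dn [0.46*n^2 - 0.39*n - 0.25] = 0.92*n - 0.39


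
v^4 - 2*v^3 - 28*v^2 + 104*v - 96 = (v - 4)*(v - 2)^2*(v + 6)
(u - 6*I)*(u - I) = u^2 - 7*I*u - 6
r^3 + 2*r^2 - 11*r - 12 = (r - 3)*(r + 1)*(r + 4)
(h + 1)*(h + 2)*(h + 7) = h^3 + 10*h^2 + 23*h + 14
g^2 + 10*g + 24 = (g + 4)*(g + 6)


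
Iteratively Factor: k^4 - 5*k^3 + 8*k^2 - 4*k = (k - 2)*(k^3 - 3*k^2 + 2*k) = (k - 2)*(k - 1)*(k^2 - 2*k) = (k - 2)^2*(k - 1)*(k)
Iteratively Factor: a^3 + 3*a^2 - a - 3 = (a - 1)*(a^2 + 4*a + 3) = (a - 1)*(a + 3)*(a + 1)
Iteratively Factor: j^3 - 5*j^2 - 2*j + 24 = (j + 2)*(j^2 - 7*j + 12) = (j - 4)*(j + 2)*(j - 3)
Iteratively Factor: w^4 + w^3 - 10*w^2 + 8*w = (w - 2)*(w^3 + 3*w^2 - 4*w) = (w - 2)*(w + 4)*(w^2 - w) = w*(w - 2)*(w + 4)*(w - 1)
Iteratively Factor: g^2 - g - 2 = (g - 2)*(g + 1)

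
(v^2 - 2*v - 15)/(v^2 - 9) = (v - 5)/(v - 3)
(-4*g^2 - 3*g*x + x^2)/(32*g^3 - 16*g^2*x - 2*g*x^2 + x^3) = (g + x)/(-8*g^2 + 2*g*x + x^2)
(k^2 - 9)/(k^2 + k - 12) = (k + 3)/(k + 4)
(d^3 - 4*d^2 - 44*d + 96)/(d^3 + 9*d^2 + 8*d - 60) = (d - 8)/(d + 5)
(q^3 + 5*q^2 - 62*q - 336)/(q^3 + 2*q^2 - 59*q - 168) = (q + 6)/(q + 3)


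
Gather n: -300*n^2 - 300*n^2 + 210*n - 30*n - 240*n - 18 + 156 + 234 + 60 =-600*n^2 - 60*n + 432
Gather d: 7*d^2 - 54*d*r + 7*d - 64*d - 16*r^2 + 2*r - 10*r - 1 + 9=7*d^2 + d*(-54*r - 57) - 16*r^2 - 8*r + 8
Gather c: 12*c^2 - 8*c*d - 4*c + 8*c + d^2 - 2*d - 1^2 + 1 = 12*c^2 + c*(4 - 8*d) + d^2 - 2*d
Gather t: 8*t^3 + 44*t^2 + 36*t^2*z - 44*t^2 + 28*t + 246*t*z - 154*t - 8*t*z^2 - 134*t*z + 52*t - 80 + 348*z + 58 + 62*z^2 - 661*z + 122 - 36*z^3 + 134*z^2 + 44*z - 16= 8*t^3 + 36*t^2*z + t*(-8*z^2 + 112*z - 74) - 36*z^3 + 196*z^2 - 269*z + 84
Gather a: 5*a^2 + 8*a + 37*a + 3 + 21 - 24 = 5*a^2 + 45*a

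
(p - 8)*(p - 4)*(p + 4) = p^3 - 8*p^2 - 16*p + 128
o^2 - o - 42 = (o - 7)*(o + 6)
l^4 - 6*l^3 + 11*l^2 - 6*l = l*(l - 3)*(l - 2)*(l - 1)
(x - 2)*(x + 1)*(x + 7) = x^3 + 6*x^2 - 9*x - 14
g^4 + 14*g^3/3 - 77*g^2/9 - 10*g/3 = g*(g - 5/3)*(g + 1/3)*(g + 6)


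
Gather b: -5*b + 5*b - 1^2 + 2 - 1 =0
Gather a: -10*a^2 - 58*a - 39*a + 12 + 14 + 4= -10*a^2 - 97*a + 30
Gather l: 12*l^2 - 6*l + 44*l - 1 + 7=12*l^2 + 38*l + 6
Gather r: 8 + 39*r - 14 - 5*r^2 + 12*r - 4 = -5*r^2 + 51*r - 10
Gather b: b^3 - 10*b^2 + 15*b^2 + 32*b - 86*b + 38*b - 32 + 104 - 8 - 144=b^3 + 5*b^2 - 16*b - 80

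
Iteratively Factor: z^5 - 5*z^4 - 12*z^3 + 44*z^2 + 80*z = (z - 5)*(z^4 - 12*z^2 - 16*z) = (z - 5)*(z + 2)*(z^3 - 2*z^2 - 8*z) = (z - 5)*(z - 4)*(z + 2)*(z^2 + 2*z) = (z - 5)*(z - 4)*(z + 2)^2*(z)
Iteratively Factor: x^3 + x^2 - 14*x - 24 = (x - 4)*(x^2 + 5*x + 6) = (x - 4)*(x + 2)*(x + 3)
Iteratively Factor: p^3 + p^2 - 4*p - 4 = (p - 2)*(p^2 + 3*p + 2) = (p - 2)*(p + 2)*(p + 1)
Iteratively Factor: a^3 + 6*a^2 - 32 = (a + 4)*(a^2 + 2*a - 8) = (a - 2)*(a + 4)*(a + 4)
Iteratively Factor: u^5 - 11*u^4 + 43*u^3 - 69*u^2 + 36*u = (u - 3)*(u^4 - 8*u^3 + 19*u^2 - 12*u) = (u - 3)^2*(u^3 - 5*u^2 + 4*u) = (u - 3)^2*(u - 1)*(u^2 - 4*u) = (u - 4)*(u - 3)^2*(u - 1)*(u)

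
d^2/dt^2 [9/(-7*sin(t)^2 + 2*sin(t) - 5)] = 18*(98*sin(t)^4 - 21*sin(t)^3 - 215*sin(t)^2 + 47*sin(t) + 31)/(7*sin(t)^2 - 2*sin(t) + 5)^3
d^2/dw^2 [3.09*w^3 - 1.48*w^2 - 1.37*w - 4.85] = 18.54*w - 2.96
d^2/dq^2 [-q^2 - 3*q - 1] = -2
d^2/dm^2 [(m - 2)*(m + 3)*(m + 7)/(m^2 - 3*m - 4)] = 4*(19*m^3 + 3*m^2 + 219*m - 215)/(m^6 - 9*m^5 + 15*m^4 + 45*m^3 - 60*m^2 - 144*m - 64)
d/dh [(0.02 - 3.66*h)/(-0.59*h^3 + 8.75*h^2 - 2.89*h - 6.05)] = (-4.3188*h^3 + 32.0604*h^2 - 0.35*h + 22.2008)/(0.3481*h^6 - 10.325*h^5 + 79.9727*h^4 - 43.436*h^3 - 97.5229*h^2 + 34.969*h + 36.6025)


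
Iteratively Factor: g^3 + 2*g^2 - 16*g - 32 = (g - 4)*(g^2 + 6*g + 8) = (g - 4)*(g + 4)*(g + 2)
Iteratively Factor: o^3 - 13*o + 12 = (o - 3)*(o^2 + 3*o - 4) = (o - 3)*(o - 1)*(o + 4)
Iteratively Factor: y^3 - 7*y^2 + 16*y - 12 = (y - 2)*(y^2 - 5*y + 6) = (y - 2)^2*(y - 3)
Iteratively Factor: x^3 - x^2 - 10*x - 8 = (x + 2)*(x^2 - 3*x - 4) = (x - 4)*(x + 2)*(x + 1)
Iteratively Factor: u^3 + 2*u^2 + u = (u + 1)*(u^2 + u) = (u + 1)^2*(u)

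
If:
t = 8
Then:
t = 8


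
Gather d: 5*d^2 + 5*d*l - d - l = 5*d^2 + d*(5*l - 1) - l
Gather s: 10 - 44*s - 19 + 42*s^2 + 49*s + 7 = 42*s^2 + 5*s - 2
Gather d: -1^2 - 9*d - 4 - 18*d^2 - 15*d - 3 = -18*d^2 - 24*d - 8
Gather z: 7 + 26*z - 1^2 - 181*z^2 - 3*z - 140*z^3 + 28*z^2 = -140*z^3 - 153*z^2 + 23*z + 6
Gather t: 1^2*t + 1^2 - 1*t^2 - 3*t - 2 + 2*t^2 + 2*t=t^2 - 1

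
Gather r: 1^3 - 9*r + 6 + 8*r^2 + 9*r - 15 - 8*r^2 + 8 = 0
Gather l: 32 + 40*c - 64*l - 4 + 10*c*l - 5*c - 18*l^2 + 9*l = 35*c - 18*l^2 + l*(10*c - 55) + 28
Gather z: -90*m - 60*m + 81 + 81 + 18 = 180 - 150*m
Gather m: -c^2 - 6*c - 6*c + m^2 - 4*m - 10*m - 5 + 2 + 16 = -c^2 - 12*c + m^2 - 14*m + 13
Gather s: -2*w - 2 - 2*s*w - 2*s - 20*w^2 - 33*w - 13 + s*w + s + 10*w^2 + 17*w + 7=s*(-w - 1) - 10*w^2 - 18*w - 8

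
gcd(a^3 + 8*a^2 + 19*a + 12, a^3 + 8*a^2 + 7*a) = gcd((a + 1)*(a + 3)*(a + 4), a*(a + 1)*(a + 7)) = a + 1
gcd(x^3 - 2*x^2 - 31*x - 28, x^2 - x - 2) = x + 1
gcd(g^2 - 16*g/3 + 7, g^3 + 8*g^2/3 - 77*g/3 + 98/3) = g - 7/3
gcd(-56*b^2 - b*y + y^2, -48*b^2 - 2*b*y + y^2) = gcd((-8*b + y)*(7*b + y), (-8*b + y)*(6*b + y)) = -8*b + y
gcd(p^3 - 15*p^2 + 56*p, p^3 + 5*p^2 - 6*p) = p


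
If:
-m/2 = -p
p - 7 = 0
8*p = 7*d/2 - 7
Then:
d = 18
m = 14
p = 7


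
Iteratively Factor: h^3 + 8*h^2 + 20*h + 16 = (h + 2)*(h^2 + 6*h + 8) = (h + 2)*(h + 4)*(h + 2)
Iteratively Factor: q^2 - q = (q - 1)*(q)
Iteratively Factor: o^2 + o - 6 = (o - 2)*(o + 3)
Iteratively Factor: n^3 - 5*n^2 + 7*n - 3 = (n - 3)*(n^2 - 2*n + 1) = (n - 3)*(n - 1)*(n - 1)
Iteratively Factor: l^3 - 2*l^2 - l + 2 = (l - 2)*(l^2 - 1) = (l - 2)*(l - 1)*(l + 1)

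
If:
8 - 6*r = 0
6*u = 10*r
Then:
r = 4/3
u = 20/9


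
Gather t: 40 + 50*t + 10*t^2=10*t^2 + 50*t + 40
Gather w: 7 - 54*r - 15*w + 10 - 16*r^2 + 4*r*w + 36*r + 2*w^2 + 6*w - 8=-16*r^2 - 18*r + 2*w^2 + w*(4*r - 9) + 9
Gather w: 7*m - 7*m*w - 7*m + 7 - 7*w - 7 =w*(-7*m - 7)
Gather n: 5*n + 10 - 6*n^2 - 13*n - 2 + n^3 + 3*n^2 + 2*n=n^3 - 3*n^2 - 6*n + 8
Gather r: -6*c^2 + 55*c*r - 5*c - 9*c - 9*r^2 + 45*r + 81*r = -6*c^2 - 14*c - 9*r^2 + r*(55*c + 126)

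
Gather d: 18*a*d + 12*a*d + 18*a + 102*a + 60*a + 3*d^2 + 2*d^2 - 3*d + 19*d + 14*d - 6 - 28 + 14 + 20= 180*a + 5*d^2 + d*(30*a + 30)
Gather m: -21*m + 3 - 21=-21*m - 18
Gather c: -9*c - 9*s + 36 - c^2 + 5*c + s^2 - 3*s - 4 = -c^2 - 4*c + s^2 - 12*s + 32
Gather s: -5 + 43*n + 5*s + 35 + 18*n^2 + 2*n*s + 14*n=18*n^2 + 57*n + s*(2*n + 5) + 30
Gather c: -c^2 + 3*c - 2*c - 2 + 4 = -c^2 + c + 2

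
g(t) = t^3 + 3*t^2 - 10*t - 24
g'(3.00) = 35.00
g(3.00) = 0.00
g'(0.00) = -10.00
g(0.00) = -24.00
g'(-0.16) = -10.88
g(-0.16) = -22.33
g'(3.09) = 37.18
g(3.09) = 3.25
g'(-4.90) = 32.63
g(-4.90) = -20.62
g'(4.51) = 78.08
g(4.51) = 83.65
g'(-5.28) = 41.96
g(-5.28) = -34.76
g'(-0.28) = -11.44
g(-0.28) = -20.99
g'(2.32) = 20.07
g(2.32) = -18.57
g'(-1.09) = -12.98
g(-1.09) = -10.83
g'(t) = 3*t^2 + 6*t - 10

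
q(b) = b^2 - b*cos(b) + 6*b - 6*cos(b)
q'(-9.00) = -9.85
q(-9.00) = 24.27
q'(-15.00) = -17.39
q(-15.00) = 128.16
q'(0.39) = 8.28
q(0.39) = -3.42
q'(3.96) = 7.33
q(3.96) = 46.25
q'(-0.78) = 0.06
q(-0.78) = -7.78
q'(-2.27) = -0.75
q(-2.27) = -6.07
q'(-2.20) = -0.88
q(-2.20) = -6.12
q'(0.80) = 11.78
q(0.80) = 0.70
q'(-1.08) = -0.97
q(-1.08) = -7.63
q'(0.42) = 8.54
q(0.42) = -3.17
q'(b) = b*sin(b) + 2*b + 6*sin(b) - cos(b) + 6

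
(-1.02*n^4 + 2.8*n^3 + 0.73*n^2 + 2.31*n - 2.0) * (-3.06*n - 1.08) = 3.1212*n^5 - 7.4664*n^4 - 5.2578*n^3 - 7.857*n^2 + 3.6252*n + 2.16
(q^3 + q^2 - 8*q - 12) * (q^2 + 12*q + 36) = q^5 + 13*q^4 + 40*q^3 - 72*q^2 - 432*q - 432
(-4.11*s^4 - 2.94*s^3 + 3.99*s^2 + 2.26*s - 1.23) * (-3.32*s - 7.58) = 13.6452*s^5 + 40.9146*s^4 + 9.0384*s^3 - 37.7474*s^2 - 13.0472*s + 9.3234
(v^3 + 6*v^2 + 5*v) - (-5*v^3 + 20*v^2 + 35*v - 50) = 6*v^3 - 14*v^2 - 30*v + 50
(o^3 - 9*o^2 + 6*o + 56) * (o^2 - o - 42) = o^5 - 10*o^4 - 27*o^3 + 428*o^2 - 308*o - 2352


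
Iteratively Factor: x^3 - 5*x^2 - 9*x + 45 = (x + 3)*(x^2 - 8*x + 15) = (x - 3)*(x + 3)*(x - 5)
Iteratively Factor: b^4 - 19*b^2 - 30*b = (b - 5)*(b^3 + 5*b^2 + 6*b) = (b - 5)*(b + 3)*(b^2 + 2*b) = b*(b - 5)*(b + 3)*(b + 2)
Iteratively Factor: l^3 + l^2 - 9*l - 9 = (l - 3)*(l^2 + 4*l + 3) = (l - 3)*(l + 1)*(l + 3)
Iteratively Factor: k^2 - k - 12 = (k + 3)*(k - 4)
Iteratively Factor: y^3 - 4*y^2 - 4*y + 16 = (y - 4)*(y^2 - 4) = (y - 4)*(y + 2)*(y - 2)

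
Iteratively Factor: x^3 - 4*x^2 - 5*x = (x - 5)*(x^2 + x) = (x - 5)*(x + 1)*(x)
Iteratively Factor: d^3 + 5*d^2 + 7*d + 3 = (d + 1)*(d^2 + 4*d + 3) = (d + 1)*(d + 3)*(d + 1)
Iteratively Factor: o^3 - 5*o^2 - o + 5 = (o + 1)*(o^2 - 6*o + 5) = (o - 1)*(o + 1)*(o - 5)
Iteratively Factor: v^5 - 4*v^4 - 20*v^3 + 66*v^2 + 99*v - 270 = (v + 3)*(v^4 - 7*v^3 + v^2 + 63*v - 90) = (v - 5)*(v + 3)*(v^3 - 2*v^2 - 9*v + 18) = (v - 5)*(v + 3)^2*(v^2 - 5*v + 6) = (v - 5)*(v - 3)*(v + 3)^2*(v - 2)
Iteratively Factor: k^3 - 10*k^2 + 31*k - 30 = (k - 3)*(k^2 - 7*k + 10) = (k - 3)*(k - 2)*(k - 5)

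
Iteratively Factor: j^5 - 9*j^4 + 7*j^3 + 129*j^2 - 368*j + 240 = (j - 5)*(j^4 - 4*j^3 - 13*j^2 + 64*j - 48) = (j - 5)*(j - 1)*(j^3 - 3*j^2 - 16*j + 48) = (j - 5)*(j - 4)*(j - 1)*(j^2 + j - 12) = (j - 5)*(j - 4)*(j - 3)*(j - 1)*(j + 4)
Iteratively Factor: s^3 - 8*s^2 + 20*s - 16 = (s - 2)*(s^2 - 6*s + 8) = (s - 2)^2*(s - 4)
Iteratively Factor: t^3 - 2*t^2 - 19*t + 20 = (t + 4)*(t^2 - 6*t + 5) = (t - 1)*(t + 4)*(t - 5)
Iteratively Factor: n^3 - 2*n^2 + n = (n - 1)*(n^2 - n) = (n - 1)^2*(n)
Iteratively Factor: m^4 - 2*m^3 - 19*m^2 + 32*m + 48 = (m - 3)*(m^3 + m^2 - 16*m - 16) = (m - 4)*(m - 3)*(m^2 + 5*m + 4) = (m - 4)*(m - 3)*(m + 1)*(m + 4)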